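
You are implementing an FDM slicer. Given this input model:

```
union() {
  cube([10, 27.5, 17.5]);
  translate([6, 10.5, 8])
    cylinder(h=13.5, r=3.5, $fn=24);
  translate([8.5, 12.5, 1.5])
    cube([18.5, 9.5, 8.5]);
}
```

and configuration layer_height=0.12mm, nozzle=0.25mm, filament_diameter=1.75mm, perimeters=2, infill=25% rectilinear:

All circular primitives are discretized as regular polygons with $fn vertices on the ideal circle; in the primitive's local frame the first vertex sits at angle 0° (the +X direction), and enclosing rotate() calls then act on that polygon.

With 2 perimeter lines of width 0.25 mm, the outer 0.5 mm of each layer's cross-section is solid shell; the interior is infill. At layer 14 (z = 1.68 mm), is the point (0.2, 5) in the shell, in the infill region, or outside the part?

At z = 1.68 mm: the cube is present — its section is the full 10×27.5 rectangle; the cylinder at (6, 10.5) is not intersected at this z (z outside [8, 21.5]); the cube at (8.5, 12.5) is present — its section is the full 18.5×9.5 rectangle; Merging all regions: the regions partially overlap (shared area 14.25 mm²), so overlapping operands fuse into one piece — 1 connected region. Overall, the cross-section is a single solid region. The nearest boundary edge runs (0.00, 0.00)→(0.00, 27.50); distance from the point to it = 0.20 mm. The point is inside the cross-section, 0.20 mm from the nearest boundary — within the 0.5 mm shell band (2 × 0.25).

shell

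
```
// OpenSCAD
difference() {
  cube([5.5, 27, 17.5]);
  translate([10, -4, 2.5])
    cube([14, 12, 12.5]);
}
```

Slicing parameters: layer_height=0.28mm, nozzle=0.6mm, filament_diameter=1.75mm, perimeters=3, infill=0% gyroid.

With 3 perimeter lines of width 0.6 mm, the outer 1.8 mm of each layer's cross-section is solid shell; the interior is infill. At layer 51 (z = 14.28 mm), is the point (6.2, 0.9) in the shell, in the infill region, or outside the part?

At z = 14.28 mm: the cube is present — its section is the full 5.5×27 rectangle; the cube at (10, -4) (footprint 14×12) is included at this height; Subtracting the remaining from the first: starting from the 5.5×27 cube, the 14×12 cube at (10, -4) misses the remaining region (no effect) — 1 connected region. Overall, the cross-section is a single solid region. The nearest boundary edge runs (5.50, 27.00)→(5.50, 0.00); distance from the point to it = 0.70 mm. The point is not inside any of the regions above, so it lies outside the cross-section (0.70 mm from the nearest boundary).

outside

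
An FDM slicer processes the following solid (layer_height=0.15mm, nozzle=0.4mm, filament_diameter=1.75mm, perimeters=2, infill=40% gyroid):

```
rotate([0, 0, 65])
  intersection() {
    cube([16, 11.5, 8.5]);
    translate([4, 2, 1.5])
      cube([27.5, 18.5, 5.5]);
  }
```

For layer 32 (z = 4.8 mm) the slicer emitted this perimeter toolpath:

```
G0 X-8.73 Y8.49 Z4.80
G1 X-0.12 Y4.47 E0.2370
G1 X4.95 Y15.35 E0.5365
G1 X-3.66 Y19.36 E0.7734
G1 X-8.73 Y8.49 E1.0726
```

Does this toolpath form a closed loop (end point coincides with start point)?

yes

Start point (G0): (-8.73, 8.49). End point (last G1): the path returns to the start — closed.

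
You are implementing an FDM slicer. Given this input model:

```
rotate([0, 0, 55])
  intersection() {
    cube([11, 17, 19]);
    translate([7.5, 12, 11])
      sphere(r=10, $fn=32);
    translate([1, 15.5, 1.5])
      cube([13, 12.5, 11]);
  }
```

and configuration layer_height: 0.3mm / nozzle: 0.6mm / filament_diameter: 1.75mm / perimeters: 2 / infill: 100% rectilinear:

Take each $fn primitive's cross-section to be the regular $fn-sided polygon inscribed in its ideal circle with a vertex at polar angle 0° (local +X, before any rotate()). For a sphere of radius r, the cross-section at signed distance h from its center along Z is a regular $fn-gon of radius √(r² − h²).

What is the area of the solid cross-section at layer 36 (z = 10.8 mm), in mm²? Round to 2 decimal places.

15.00 mm²

At z = 10.8 mm: the cube (footprint 11×17) is included at this height (area 187.00 mm²); the sphere at (7.5, 12): section is a regular 32-gon, circumradius = √(r²−h²) = √(10²−0.2²) = 9.998 (area = (32/2)·9.998²·sin(360°/32) = 312.02 mm²); the 13×12.5 cube at (1, 15.5) contributes its full rectangle (area 162.50 mm²); Keeping only the common overlap: the r=10 sphere at (7.5, 12) partially overlaps the 11×17 cube; clipping to the common part keeps 156.07 mm²; the 13×12.5 cube at (1, 15.5) partially overlaps the running intersection; clipping to the common part keeps 15.00 mm² — area = 15.00 mm²; (rotated 55° about Z; rotation is an isometry so areas/perimeters/island counts are preserved). Overall, the cross-section is a single solid region. Net area = 15.00 mm².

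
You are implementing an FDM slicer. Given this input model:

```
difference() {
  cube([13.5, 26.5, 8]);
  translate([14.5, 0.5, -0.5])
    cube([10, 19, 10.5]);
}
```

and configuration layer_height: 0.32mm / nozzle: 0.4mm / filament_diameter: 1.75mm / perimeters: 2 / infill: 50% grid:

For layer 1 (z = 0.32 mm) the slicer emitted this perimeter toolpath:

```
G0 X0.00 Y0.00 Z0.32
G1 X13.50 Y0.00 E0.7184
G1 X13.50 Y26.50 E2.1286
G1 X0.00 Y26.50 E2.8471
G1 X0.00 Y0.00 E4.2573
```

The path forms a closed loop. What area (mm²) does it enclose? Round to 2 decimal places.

Apply the shoelace formula to the sequence of (X, Y) vertices; enclosed area = 357.75 mm².

357.75 mm²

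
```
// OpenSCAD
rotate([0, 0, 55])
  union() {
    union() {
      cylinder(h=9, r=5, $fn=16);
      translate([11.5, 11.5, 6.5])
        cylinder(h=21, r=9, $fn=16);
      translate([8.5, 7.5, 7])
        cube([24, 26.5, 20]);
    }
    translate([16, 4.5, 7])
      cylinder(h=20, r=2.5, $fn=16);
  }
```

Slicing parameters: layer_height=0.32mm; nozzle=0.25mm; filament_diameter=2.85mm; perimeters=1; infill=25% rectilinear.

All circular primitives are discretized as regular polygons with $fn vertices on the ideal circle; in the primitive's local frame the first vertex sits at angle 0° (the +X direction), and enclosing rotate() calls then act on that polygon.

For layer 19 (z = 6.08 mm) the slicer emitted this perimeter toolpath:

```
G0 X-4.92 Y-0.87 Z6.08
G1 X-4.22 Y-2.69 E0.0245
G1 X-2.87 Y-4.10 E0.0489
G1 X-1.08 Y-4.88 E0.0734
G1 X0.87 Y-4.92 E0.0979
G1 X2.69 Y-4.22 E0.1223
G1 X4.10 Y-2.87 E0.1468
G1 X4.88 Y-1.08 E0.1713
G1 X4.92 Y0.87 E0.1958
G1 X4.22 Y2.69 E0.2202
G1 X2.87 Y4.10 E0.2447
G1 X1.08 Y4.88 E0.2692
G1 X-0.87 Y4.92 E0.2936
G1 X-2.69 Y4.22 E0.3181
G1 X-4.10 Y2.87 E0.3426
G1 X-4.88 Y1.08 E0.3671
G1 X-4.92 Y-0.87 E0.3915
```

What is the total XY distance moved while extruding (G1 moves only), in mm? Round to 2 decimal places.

Sum the Euclidean lengths of each G1 segment: total = 31.22 mm.

31.22 mm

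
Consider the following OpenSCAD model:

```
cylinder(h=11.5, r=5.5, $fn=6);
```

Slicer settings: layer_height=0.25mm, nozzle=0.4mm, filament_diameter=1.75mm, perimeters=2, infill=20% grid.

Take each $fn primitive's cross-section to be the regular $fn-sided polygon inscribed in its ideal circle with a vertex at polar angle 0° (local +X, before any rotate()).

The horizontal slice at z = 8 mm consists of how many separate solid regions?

At z = 8 mm: the r=5.5 cylinder contributes a regular 6-gon of circumradius 5.5. The result has 1 disconnected region.

1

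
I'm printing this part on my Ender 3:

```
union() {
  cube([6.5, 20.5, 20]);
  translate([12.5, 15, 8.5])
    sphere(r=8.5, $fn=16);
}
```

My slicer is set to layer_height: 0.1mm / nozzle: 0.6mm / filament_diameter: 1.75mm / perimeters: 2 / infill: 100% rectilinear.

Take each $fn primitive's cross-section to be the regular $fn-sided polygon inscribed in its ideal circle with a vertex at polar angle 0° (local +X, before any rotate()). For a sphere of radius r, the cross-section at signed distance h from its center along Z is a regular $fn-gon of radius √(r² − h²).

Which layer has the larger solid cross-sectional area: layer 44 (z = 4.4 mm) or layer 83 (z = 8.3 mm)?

Layer 44 (z = 4.4): the cube is present — its section is the full 6.5×20.5 rectangle (area 133.25 mm²); the sphere at (12.5, 15): section is a regular 16-gon, circumradius = √(r²−h²) = √(8.5²−4.1²) = 7.446 (area = (16/2)·7.446²·sin(360°/16) = 169.73 mm²); Combining (union): the regions partially overlap — summed areas 302.98 mm² minus the doubly-counted overlap 7.78 mm² gives 295.20 mm² — area = 295.20 mm². So its area = 295.20 mm². Layer 83 (z = 8.3): the cube is present — its section is the full 6.5×20.5 rectangle (area 133.25 mm²); the r=8.5 sphere at (12.5, 15) slices to a regular 16-gon of circumradius 8.498 (√(r²−h²) with h=0.2 from center) (area = (16/2)·8.498²·sin(360°/16) = 221.07 mm²); Taking the union: the regions partially overlap — summed areas 354.32 mm² minus the doubly-counted overlap 19.18 mm² gives 335.14 mm² — area = 335.14 mm². So its area = 335.14 mm². Layer 83 is larger (335.14 vs 295.20 mm²).

layer 83 (z = 8.3 mm)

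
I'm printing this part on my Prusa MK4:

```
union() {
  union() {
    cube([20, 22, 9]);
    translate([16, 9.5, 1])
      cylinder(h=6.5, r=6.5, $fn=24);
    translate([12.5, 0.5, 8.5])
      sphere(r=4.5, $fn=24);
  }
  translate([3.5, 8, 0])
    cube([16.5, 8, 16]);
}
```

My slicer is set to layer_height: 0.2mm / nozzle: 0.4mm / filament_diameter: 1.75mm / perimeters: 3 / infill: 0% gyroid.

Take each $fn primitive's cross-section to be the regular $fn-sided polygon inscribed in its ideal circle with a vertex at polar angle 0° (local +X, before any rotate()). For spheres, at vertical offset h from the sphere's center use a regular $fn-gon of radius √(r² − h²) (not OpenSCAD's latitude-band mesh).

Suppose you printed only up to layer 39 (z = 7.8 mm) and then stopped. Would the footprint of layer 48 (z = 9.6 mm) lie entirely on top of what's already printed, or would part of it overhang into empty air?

entirely on top

Compare the two slices. At z = 7.8: the cube (footprint 20×22) is included at this height (area 440.00 mm²); the cylinder at (16, 9.5) is absent (z outside [1, 7.5]); the r=4.5 sphere at (12.5, 0.5) slices to a regular 24-gon of circumradius 4.445 (√(r²−h²) with h=0.7 from center) (area = (24/2)·4.445²·sin(360°/24) = 61.37 mm²); Taking the union: the regions partially overlap — summed areas 501.37 mm² minus the doubly-counted overlap 35.10 mm² gives 466.27 mm² — area = 466.27 mm²; the 16.5×8 cube at (3.5, 8) contributes its full rectangle (area 132.00 mm²); Merging all regions: the 16.5×8 cube at (3.5, 8) lies entirely inside that combined region, so the union is just that combined region — area = 466.27 mm². At z = 9.6: the cube is absent (z outside [0, 9]); the cylinder at (16, 9.5) is absent (z outside [1, 7.5]); the r=4.5 sphere at (12.5, 0.5) slices to a regular 24-gon of circumradius 4.363 (√(r²−h²) with h=1.1 from center) (area = (24/2)·4.363²·sin(360°/24) = 59.13 mm²); Merging all regions: only the r=4.5 sphere at (12.5, 0.5) is present, so the union is just that shape — area = 59.13 mm²; the cube at (3.5, 8) (footprint 16.5×8) is included at this height (area 132.00 mm²); Combining (union): the 2 present regions are separate (no shared area or edge), so areas and boundary lengths simply add and each stays a separate island — area = 191.13 mm². Checking containment: the cross-section at z = 9.6 is a subset of the cross-section at z = 7.8.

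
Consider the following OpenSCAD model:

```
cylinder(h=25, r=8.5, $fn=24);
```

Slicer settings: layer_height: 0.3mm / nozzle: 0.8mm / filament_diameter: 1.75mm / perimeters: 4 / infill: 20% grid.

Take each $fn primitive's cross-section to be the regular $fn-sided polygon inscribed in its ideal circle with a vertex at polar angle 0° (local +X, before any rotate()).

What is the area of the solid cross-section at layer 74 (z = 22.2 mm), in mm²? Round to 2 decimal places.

224.40 mm²

At z = 22.2 mm: the r=8.5 cylinder contributes a regular 24-gon of circumradius 8.5 (area = (24/2)·8.500²·sin(360°/24) = 224.40 mm²). Overall, the cross-section is a single solid region. Net area = 224.40 mm².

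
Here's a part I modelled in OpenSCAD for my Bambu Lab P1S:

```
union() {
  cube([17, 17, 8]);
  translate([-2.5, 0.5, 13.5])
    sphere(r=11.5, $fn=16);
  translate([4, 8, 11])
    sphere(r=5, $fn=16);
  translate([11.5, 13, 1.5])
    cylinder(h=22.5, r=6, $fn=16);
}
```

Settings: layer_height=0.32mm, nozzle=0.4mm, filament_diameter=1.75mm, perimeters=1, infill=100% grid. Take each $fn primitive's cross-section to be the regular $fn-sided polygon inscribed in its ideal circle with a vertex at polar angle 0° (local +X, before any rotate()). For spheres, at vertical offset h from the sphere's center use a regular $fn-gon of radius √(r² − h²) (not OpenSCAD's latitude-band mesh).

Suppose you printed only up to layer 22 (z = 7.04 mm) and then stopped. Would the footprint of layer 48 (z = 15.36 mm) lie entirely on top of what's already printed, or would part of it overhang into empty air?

part overhangs

Compare the two slices. At z = 7.04: the cube (footprint 17×17) is included at this height (area 289.00 mm²); the sphere at (-2.5, 0.5): section is a regular 16-gon, circumradius = √(r²−h²) = √(11.5²−6.46²) = 9.514 (area = (16/2)·9.514²·sin(360°/16) = 277.12 mm²); the sphere at (4, 8): section is a regular 16-gon, circumradius = √(r²−h²) = √(5²−3.96²) = 3.053 (area = (16/2)·3.053²·sin(360°/16) = 28.53 mm²); the r=6 cylinder at (11.5, 13) gives a regular 16-gon of circumradius 6 (constant along its height) (area = (16/2)·6.000²·sin(360°/16) = 110.21 mm²); Merging all regions: the regions partially overlap — summed areas 704.86 mm² minus the doubly-counted overlap 175.44 mm² gives 529.42 mm² — area = 529.42 mm². At z = 15.36: the cube does not reach this height (z outside [0, 8]); the r=11.5 sphere at (-2.5, 0.5) contributes a regular 16-gon of circumradius √(11.5²−1.86²) = 11.349 (area = (16/2)·11.349²·sin(360°/16) = 394.29 mm²); the sphere at (4, 8): section is a regular 16-gon, circumradius = √(r²−h²) = √(5²−4.36²) = 2.448 (area = (16/2)·2.448²·sin(360°/16) = 18.34 mm²); the r=6 cylinder at (11.5, 13) gives a regular 16-gon of circumradius 6 (constant along its height) (area = (16/2)·6.000²·sin(360°/16) = 110.21 mm²); Combining (union): the regions partially overlap — summed areas 522.84 mm² minus the doubly-counted overlap 14.76 mm² gives 508.08 mm² — area = 508.08 mm². Checking containment: at z = 15.36 the cross-section extends beyond the z = 7.04 cross-section by about 91.55 mm².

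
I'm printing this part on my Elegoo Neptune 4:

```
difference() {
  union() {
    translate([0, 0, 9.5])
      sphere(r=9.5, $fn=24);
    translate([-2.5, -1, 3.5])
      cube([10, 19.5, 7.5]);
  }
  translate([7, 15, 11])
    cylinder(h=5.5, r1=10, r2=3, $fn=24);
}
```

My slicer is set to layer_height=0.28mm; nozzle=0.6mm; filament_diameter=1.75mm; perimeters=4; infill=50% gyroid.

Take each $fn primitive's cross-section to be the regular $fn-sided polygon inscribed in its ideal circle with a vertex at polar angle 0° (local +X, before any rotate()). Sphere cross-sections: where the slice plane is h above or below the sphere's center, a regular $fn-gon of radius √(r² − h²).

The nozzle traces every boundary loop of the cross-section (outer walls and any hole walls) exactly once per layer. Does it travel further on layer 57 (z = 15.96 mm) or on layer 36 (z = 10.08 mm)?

Layer 57 (z = 15.96): the r=9.5 sphere contributes a regular 24-gon of circumradius √(9.5²−6.46²) = 6.966 (perimeter = 2·24·6.966·sin(180°/24) = 43.64 mm); the cube at (-2.5, -1) is not intersected at this z (z outside [3.5, 11]); Merging all regions: only the r=9.5 sphere is present, so the union is just that shape — boundary = 43.64 mm; the cone at (7, 15) contributes a regular 24-gon of circumradius 3.687 (interpolated between r1=10 and r2=3 at t=0.902) (perimeter = 2·24·3.687·sin(180°/24) = 23.10 mm); After the difference (first − rest): starting from the result so far, the cone at (7, 15) misses the remaining region (no effect) — boundary = 43.64 mm. So its perimeter = 43.64 mm. Layer 36 (z = 10.08): the r=9.5 sphere slices to a regular 24-gon of circumradius 9.482 (√(r²−h²) with h=0.58 from center) (perimeter = 2·24·9.482·sin(180°/24) = 59.41 mm); the cube at (-2.5, -1) is present — its section is the full 10×19.5 rectangle (perimeter 59.00 mm); Taking the union: the regions partially overlap (shared area 95.60 mm²), so the edge portions inside another operand are dropped and the merged outline is re-measured after clipping — boundary = 80.34 mm; the cone at (7, 15) does not reach this height (z outside [11, 16.5]); Taking the first minus the rest: none of the subtracted shapes is present at this height, so the result so far is unchanged — boundary = 80.34 mm. So its perimeter = 80.34 mm. Layer 36 is larger (80.34 vs 43.64 mm).

layer 36 (z = 10.08 mm)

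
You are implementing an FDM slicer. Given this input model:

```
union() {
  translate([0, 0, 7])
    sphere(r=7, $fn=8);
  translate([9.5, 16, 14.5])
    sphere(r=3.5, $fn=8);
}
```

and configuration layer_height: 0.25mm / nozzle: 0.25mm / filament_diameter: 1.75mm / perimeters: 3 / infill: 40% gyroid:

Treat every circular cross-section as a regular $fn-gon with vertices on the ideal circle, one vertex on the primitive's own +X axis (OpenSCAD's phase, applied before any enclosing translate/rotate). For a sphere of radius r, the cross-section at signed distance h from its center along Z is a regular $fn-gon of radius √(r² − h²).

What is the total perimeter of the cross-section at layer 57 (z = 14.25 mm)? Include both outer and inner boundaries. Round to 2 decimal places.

21.38 mm

At z = 14.25 mm: the sphere does not reach this height (|z−center|=7.250 > r=7); the r=3.5 sphere at (9.5, 16) contributes a regular 8-gon of circumradius √(3.5²−0.25²) = 3.491 (perimeter = 2·8·3.491·sin(180°/8) = 21.38 mm); Taking the union: only the r=3.5 sphere at (9.5, 16) is present, so the union is just that shape — boundary = 21.38 mm. Overall, the cross-section is a single solid region. Total boundary length (outer) = 21.38 mm.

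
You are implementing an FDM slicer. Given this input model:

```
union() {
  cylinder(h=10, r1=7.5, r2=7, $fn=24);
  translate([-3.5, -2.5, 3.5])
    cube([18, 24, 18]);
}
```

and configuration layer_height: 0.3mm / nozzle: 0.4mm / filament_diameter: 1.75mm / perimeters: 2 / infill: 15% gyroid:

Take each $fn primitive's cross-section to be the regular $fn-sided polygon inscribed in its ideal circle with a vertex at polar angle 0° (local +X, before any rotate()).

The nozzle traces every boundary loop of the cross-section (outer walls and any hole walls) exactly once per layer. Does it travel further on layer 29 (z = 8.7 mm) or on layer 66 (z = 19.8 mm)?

Layer 29 (z = 8.7): the cone: at t=0.870 of its height the radius interpolates to r₁+(r₂−r₁)t = 7.065, giving a regular 24-gon of that circumradius (perimeter = 2·24·7.065·sin(180°/24) = 44.26 mm); the cube at (-3.5, -2.5) is present — its section is the full 18×24 rectangle (perimeter 84.00 mm); Combining (union): the regions partially overlap (shared area 88.22 mm²), so the edge portions inside another operand are dropped and the merged outline is re-measured after clipping — boundary = 92.30 mm. So its perimeter = 92.30 mm. Layer 66 (z = 19.8): the cone is not intersected at this z (z outside [0, 10]); the cube at (-3.5, -2.5) is present — its section is the full 18×24 rectangle (perimeter 84.00 mm); Merging all regions: only the 18×24 cube at (-3.5, -2.5) is present, so the union is just that shape — boundary = 84.00 mm. So its perimeter = 84.00 mm. Layer 29 is larger (92.30 vs 84.00 mm).

layer 29 (z = 8.7 mm)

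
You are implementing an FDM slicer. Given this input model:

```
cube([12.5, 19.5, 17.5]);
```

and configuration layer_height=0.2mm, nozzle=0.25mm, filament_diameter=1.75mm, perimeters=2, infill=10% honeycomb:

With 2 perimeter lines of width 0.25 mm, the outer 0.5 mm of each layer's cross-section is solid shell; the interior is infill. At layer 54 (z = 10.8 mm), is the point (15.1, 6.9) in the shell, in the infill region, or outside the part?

At z = 10.8 mm: the 12.5×19.5 cube contributes its full rectangle. Overall, the cross-section is a single solid region. The nearest boundary edge runs (12.50, 0.00)→(12.50, 19.50); distance from the point to it = 2.60 mm. The point is not inside any of the regions above, so it lies outside the cross-section (2.60 mm from the nearest boundary).

outside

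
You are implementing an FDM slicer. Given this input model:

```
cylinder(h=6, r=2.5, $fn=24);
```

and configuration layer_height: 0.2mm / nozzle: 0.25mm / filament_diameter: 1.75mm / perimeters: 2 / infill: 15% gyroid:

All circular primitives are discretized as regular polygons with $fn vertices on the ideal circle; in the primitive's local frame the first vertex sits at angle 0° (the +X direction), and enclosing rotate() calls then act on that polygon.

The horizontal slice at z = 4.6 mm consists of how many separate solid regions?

At z = 4.6 mm: the r=2.5 cylinder contributes a regular 24-gon of circumradius 2.5. The result has 1 disconnected region.

1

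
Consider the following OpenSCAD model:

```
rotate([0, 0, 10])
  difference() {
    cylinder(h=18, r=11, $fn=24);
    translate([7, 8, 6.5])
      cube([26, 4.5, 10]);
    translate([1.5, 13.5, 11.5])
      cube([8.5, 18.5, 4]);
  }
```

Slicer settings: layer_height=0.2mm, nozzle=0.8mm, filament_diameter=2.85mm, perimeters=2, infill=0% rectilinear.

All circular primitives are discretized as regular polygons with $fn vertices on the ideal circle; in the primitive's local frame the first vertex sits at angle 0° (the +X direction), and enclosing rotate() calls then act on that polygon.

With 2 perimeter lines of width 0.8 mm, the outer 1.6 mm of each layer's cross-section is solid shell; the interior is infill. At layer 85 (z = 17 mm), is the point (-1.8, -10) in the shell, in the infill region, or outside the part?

At z = 17 mm: the r=11 cylinder contributes a regular 24-gon of circumradius 11; the cube at (7, 8) is absent (z outside [6.5, 16.5]); the cube at (1.5, 13.5) is absent (z outside [11.5, 15.5]); After the difference (first − rest): none of the subtracted shapes is present at this height, so the r=11 cylinder is unchanged — 1 connected region; (whole slice rotated 10° about Z — lengths, areas and connectivity unchanged). Overall, the cross-section is a single solid region. Undo the 10° rotation: the query point maps to (-3.509, -9.536) in the un-rotated model frame. The nearest boundary edge runs (-5.50, -9.53)→(-2.85, -10.63); distance from the point to it = 0.75 mm. The point is inside the cross-section, 0.75 mm from the nearest boundary — within the 1.6 mm shell band (2 × 0.8).

shell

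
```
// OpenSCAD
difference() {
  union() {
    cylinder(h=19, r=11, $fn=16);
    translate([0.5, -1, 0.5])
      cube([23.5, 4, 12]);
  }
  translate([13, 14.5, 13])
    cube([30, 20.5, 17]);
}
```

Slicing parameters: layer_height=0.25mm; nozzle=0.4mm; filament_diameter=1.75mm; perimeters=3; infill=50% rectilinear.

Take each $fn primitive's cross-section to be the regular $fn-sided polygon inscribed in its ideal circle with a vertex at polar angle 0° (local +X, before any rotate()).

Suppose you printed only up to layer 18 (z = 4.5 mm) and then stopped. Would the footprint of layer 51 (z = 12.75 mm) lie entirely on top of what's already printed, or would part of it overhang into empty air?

entirely on top

Compare the two slices. At z = 4.5: the cylinder: section is a regular 16-gon, circumradius r=11 (area = (16/2)·11.000²·sin(360°/16) = 370.44 mm²); the cube at (0.5, -1) is present — its section is the full 23.5×4 rectangle (area 94.00 mm²); Taking the union: the regions partially overlap — summed areas 464.44 mm² minus the doubly-counted overlap 41.01 mm² gives 423.43 mm² — area = 423.43 mm²; the cube at (13, 14.5) does not reach this height (z outside [13, 30]); Subtracting the remaining from the first: none of the subtracted shapes is present at this height, so that combined region is unchanged — area = 423.43 mm². At z = 12.75: the cylinder: section is a regular 16-gon, circumradius r=11 (area = (16/2)·11.000²·sin(360°/16) = 370.44 mm²); the cube at (0.5, -1) is not intersected at this z (z outside [0.5, 12.5]); Merging all regions: only the r=11 cylinder is present, so the union is just that shape — area = 370.44 mm²; the cube at (13, 14.5) is absent (z outside [13, 30]); After the difference (first − rest): none of the subtracted shapes is present at this height, so the result so far is unchanged — area = 370.44 mm². Checking containment: the cross-section at z = 12.75 is a subset of the cross-section at z = 4.5.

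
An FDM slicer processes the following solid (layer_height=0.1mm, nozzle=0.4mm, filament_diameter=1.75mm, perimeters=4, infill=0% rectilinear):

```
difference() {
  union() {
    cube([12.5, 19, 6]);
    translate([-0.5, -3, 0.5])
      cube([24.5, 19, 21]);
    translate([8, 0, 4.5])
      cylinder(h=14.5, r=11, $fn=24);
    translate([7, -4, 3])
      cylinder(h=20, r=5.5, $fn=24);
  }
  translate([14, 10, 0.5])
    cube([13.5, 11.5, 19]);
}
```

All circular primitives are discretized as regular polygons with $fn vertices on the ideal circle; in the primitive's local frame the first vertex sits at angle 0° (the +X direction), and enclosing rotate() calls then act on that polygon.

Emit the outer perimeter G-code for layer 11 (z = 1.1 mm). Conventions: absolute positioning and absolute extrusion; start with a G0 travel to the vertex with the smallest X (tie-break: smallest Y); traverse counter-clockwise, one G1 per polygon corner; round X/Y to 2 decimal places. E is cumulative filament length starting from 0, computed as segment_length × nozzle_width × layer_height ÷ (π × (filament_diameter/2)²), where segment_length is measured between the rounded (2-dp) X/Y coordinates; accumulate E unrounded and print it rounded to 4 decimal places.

G0 X-0.50 Y-3.00 Z1.10
G1 X24.00 Y-3.00 E0.4074
G1 X24.00 Y10.00 E0.6236
G1 X14.00 Y10.00 E0.7899
G1 X14.00 Y16.00 E0.8897
G1 X12.50 Y16.00 E0.9147
G1 X12.50 Y19.00 E0.9645
G1 X0.00 Y19.00 E1.1724
G1 X0.00 Y16.00 E1.2223
G1 X-0.50 Y16.00 E1.2306
G1 X-0.50 Y-3.00 E1.5466

At z = 1.1 mm: the cube is present — its section is the full 12.5×19 rectangle; the cube at (-0.5, -3) is present — its section is the full 24.5×19 rectangle; the cylinder at (8, 0) is absent (z outside [4.5, 19]); the cylinder at (7, -4) does not reach this height (z outside [3, 23]); Taking the union: the regions partially overlap (shared area 200.00 mm²), so overlapping operands fuse into one piece — 1 connected region; the cube at (14, 10) is present — its section is the full 13.5×11.5 rectangle; Taking the first minus the rest: starting from that combined region, the 13.5×11.5 cube at (14, 10) partially overlaps it — only the 60.00 mm² overlap (of its 155.25 mm²) is removed, clipping the outline — 1 connected region. The outline is a single polygon with 10 vertices. Extrusion per mm of travel: 0.4 × 0.1 / (π × 0.875²) = 0.016630. Accumulating E over each segment gives final E = 1.5466.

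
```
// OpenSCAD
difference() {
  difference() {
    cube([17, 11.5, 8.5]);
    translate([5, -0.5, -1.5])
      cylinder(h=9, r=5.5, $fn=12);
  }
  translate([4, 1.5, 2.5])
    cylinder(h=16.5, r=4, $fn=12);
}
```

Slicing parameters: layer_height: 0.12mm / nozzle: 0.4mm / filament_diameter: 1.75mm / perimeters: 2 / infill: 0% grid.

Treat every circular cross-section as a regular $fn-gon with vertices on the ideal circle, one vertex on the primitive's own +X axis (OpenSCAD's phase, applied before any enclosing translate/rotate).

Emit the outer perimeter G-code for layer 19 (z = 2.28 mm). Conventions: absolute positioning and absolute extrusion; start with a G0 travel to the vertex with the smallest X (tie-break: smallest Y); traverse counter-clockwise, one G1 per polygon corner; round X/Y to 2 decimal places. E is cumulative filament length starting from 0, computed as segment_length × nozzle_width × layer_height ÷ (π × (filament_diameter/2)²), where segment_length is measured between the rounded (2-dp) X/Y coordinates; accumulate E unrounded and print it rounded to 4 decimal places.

At z = 2.28 mm: the cube is present — its section is the full 17×11.5 rectangle; the cylinder at (5, -0.5): section is a regular 12-gon, circumradius r=5.5; After the difference (first − rest): starting from the 17×11.5 cube, the r=5.5 cylinder at (5, -0.5) partially overlaps it — only the 39.69 mm² overlap (of its 90.75 mm²) is removed, clipping the outline — 1 connected region; the cylinder at (4, 1.5) is not intersected at this z (z outside [2.5, 19]); Subtracting the remaining from the first: none of the subtracted shapes is present at this height, so that combined region is unchanged — 1 connected region. The outline is a single polygon with 10 vertices. Extrusion per mm of travel: 0.4 × 0.12 / (π × 0.875²) = 0.019956. Accumulating E over each segment gives final E = 1.1951.

G0 X0.00 Y1.37 Z2.28
G1 X0.24 Y2.25 E0.0182
G1 X2.25 Y4.26 E0.0749
G1 X5.00 Y5.00 E0.1318
G1 X7.75 Y4.26 E0.1886
G1 X9.76 Y2.25 E0.2453
G1 X10.37 Y0.00 E0.2918
G1 X17.00 Y0.00 E0.4241
G1 X17.00 Y11.50 E0.6536
G1 X0.00 Y11.50 E0.9929
G1 X0.00 Y1.37 E1.1951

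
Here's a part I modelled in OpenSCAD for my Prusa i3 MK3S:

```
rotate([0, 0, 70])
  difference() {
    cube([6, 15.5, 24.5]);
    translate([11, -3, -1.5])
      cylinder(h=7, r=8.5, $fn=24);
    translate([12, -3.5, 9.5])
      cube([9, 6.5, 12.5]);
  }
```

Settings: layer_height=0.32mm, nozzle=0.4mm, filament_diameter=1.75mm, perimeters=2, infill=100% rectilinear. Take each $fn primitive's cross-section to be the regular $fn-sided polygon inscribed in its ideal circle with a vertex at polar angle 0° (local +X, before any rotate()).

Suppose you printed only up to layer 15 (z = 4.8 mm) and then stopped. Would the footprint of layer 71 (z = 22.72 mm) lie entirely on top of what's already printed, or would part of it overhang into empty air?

Compare the two slices. At z = 4.8: the cube (footprint 6×15.5) is included at this height (area 93.00 mm²); the cylinder at (11, -3): section is a regular 24-gon, circumradius r=8.5 (area = (24/2)·8.500²·sin(360°/24) = 224.40 mm²); the cube at (12, -3.5) does not reach this height (z outside [9.5, 22]); Subtracting the remaining from the first: starting from the 6×15.5 cube (93.00 mm²), the r=8.5 cylinder at (11, -3) partially overlaps it — only the 6.63 mm² overlap (of its 224.40 mm²) is removed, clipping the outline — area = 86.37 mm²; (whole slice rotated 70° about Z — lengths, areas and connectivity unchanged). At z = 22.72: the 6×15.5 cube contributes its full rectangle (area 93.00 mm²); the cylinder at (11, -3) is not intersected at this z (z outside [-1.5, 5.5]); the cube at (12, -3.5) is not intersected at this z (z outside [9.5, 22]); Taking the first minus the rest: none of the subtracted shapes is present at this height, so the 6×15.5 cube is unchanged — area = 93.00 mm²; (rotated 70° about Z; rotation is an isometry so areas/perimeters/island counts are preserved). Checking containment: at z = 22.72 the cross-section extends beyond the z = 4.8 cross-section by about 6.63 mm².

part overhangs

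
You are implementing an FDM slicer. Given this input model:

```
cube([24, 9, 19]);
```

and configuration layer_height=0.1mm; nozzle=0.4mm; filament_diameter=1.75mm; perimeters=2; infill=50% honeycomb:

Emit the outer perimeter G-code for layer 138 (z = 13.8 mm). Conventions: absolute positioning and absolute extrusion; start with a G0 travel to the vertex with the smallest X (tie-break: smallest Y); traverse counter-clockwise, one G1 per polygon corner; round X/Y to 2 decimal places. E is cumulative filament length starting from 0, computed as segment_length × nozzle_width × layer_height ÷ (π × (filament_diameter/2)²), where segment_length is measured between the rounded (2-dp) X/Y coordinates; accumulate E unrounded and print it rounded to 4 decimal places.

At z = 13.8 mm: the 24×9 cube contributes its full rectangle. The outline is a single polygon with 4 vertices. Extrusion per mm of travel: 0.4 × 0.1 / (π × 0.875²) = 0.016630. Accumulating E over each segment gives final E = 1.0976.

G0 X0.00 Y0.00 Z13.80
G1 X24.00 Y0.00 E0.3991
G1 X24.00 Y9.00 E0.5488
G1 X0.00 Y9.00 E0.9479
G1 X0.00 Y0.00 E1.0976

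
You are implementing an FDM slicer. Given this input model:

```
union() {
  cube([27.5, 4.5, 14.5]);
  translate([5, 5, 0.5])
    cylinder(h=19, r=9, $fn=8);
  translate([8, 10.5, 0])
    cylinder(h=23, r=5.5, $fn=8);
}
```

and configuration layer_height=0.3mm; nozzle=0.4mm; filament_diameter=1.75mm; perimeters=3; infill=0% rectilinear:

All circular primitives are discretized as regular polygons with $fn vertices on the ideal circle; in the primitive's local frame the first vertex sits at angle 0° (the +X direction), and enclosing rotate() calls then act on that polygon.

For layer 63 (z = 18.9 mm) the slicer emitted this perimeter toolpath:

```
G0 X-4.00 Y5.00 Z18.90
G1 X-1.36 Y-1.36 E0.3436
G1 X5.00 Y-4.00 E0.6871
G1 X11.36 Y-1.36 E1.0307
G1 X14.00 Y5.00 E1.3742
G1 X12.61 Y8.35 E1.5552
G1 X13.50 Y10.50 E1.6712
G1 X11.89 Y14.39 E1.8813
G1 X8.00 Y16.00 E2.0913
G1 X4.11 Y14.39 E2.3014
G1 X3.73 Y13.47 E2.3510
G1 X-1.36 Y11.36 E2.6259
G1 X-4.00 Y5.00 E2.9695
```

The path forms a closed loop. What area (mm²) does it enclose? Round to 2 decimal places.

Apply the shoelace formula to the sequence of (X, Y) vertices; enclosed area = 253.70 mm².

253.70 mm²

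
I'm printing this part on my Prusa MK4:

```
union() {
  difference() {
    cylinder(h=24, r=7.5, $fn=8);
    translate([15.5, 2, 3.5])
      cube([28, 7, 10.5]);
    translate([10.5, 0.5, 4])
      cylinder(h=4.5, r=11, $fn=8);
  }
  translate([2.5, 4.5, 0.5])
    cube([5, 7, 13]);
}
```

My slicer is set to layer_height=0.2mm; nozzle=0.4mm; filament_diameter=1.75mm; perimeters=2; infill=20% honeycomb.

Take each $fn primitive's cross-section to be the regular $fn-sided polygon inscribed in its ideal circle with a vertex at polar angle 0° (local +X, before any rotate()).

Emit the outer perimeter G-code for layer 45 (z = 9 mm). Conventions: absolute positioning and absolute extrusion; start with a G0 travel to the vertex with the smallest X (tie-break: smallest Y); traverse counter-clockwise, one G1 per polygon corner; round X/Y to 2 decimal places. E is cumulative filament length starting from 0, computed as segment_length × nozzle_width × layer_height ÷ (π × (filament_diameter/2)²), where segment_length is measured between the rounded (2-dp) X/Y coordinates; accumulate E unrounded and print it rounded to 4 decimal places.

At z = 9 mm: the r=7.5 cylinder contributes a regular 8-gon of circumradius 7.5; the cube at (15.5, 2) (footprint 28×7) is included at this height; the cylinder at (10.5, 0.5) is absent (z outside [4, 8.5]); Taking the first minus the rest: starting from the r=7.5 cylinder, the 28×7 cube at (15.5, 2) misses the remaining region (no effect) — 1 connected region; the cube at (2.5, 4.5) (footprint 5×7) is included at this height; Merging all regions: the regions partially overlap (shared area 4.01 mm²), so overlapping operands fuse into one piece — 1 connected region. The outline is a single polygon with 12 vertices. Extrusion per mm of travel: 0.4 × 0.2 / (π × 0.875²) = 0.033260. Accumulating E over each segment gives final E = 2.0258.

G0 X-7.50 Y0.00 Z9.00
G1 X-5.30 Y-5.30 E0.1909
G1 X0.00 Y-7.50 E0.3817
G1 X5.30 Y-5.30 E0.5726
G1 X7.50 Y0.00 E0.7634
G1 X5.64 Y4.50 E0.9254
G1 X7.50 Y4.50 E0.9873
G1 X7.50 Y11.50 E1.2201
G1 X2.50 Y11.50 E1.3864
G1 X2.50 Y6.46 E1.5540
G1 X0.00 Y7.50 E1.6441
G1 X-5.30 Y5.30 E1.8349
G1 X-7.50 Y0.00 E2.0258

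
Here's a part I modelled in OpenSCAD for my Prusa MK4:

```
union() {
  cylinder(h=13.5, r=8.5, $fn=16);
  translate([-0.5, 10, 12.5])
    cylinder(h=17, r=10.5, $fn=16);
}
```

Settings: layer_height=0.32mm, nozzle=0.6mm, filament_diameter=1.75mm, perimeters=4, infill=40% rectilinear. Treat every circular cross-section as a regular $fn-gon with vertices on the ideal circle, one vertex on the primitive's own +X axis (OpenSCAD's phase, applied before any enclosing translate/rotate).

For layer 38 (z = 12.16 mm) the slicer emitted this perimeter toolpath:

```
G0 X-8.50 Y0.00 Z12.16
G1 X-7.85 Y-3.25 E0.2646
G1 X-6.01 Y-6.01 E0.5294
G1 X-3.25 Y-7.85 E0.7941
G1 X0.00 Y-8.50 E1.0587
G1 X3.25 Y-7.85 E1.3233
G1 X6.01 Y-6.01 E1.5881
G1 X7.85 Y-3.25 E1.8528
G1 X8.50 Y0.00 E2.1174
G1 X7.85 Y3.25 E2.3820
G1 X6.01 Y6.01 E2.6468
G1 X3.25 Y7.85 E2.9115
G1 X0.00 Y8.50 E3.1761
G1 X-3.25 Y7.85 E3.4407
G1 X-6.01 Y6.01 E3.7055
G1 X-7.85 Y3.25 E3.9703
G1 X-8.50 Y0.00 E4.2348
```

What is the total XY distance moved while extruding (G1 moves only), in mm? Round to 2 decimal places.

Sum the Euclidean lengths of each G1 segment: total = 53.05 mm.

53.05 mm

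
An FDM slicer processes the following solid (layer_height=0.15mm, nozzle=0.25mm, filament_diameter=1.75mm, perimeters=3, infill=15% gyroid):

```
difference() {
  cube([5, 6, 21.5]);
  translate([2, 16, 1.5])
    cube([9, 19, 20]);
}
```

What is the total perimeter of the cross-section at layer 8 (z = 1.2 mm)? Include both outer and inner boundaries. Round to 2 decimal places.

At z = 1.2 mm: the 5×6 cube contributes its full rectangle (perimeter 22.00 mm); the cube at (2, 16) is not intersected at this z (z outside [1.5, 21.5]); Taking the first minus the rest: none of the subtracted shapes is present at this height, so the 5×6 cube is unchanged — boundary = 22.00 mm. Overall, the cross-section is a single solid region. Total boundary length (outer) = 22.00 mm.

22.00 mm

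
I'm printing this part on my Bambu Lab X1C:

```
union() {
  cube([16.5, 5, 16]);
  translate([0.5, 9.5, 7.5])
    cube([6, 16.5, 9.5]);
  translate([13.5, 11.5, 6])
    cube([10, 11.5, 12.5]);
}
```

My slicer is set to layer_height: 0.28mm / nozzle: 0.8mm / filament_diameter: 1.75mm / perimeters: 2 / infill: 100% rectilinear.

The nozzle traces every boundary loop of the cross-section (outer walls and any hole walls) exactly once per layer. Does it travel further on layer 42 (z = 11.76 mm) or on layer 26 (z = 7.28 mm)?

Layer 42 (z = 11.76): the cube (footprint 16.5×5) is included at this height (perimeter 43.00 mm); the cube at (0.5, 9.5) is present — its section is the full 6×16.5 rectangle (perimeter 45.00 mm); the cube at (13.5, 11.5) (footprint 10×11.5) is included at this height (perimeter 43.00 mm); Merging all regions: the 3 present regions are separate (no shared area or edge), so areas and boundary lengths simply add and each stays a separate island — boundary = 131.00 mm. So its perimeter = 131.00 mm. Layer 26 (z = 7.28): the 16.5×5 cube contributes its full rectangle (perimeter 43.00 mm); the cube at (0.5, 9.5) does not reach this height (z outside [7.5, 17]); the cube at (13.5, 11.5) (footprint 10×11.5) is included at this height (perimeter 43.00 mm); Merging all regions: the 2 present regions are separate (no shared area or edge), so areas and boundary lengths simply add and each stays a separate island — boundary = 86.00 mm. So its perimeter = 86.00 mm. Layer 42 is larger (131.00 vs 86.00 mm).

layer 42 (z = 11.76 mm)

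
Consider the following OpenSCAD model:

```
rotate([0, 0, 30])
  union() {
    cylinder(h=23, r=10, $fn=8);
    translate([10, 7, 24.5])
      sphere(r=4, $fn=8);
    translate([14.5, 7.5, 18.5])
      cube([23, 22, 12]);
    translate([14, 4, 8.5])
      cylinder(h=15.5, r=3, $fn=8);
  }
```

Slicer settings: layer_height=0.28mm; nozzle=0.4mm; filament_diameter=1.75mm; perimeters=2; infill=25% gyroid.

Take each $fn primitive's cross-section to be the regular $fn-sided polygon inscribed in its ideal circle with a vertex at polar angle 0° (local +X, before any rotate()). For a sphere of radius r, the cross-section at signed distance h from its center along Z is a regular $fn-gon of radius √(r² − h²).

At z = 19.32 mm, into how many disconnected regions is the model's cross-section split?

At z = 19.32 mm: the cylinder: section is a regular 8-gon, circumradius r=10; the sphere at (10, 7) is not intersected at this z (|z−center|=5.180 > r=4); the cube at (14.5, 7.5) (footprint 23×22) is included at this height; the cylinder at (14, 4): section is a regular 8-gon, circumradius r=3; Taking the union: the 3 present regions are separate (no shared area or edge), so areas and boundary lengths simply add and each stays a separate island — 3 connected regions; (rotated 30° about Z; rotation is an isometry so areas/perimeters/island counts are preserved). The result has 3 disconnected regions.

3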